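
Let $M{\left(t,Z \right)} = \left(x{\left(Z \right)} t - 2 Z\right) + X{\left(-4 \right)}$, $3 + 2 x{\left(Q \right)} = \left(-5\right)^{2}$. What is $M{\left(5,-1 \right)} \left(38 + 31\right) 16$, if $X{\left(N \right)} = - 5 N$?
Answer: $85008$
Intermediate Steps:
$x{\left(Q \right)} = 11$ ($x{\left(Q \right)} = - \frac{3}{2} + \frac{\left(-5\right)^{2}}{2} = - \frac{3}{2} + \frac{1}{2} \cdot 25 = - \frac{3}{2} + \frac{25}{2} = 11$)
$M{\left(t,Z \right)} = 20 - 2 Z + 11 t$ ($M{\left(t,Z \right)} = \left(11 t - 2 Z\right) - -20 = \left(- 2 Z + 11 t\right) + 20 = 20 - 2 Z + 11 t$)
$M{\left(5,-1 \right)} \left(38 + 31\right) 16 = \left(20 - -2 + 11 \cdot 5\right) \left(38 + 31\right) 16 = \left(20 + 2 + 55\right) 69 \cdot 16 = 77 \cdot 1104 = 85008$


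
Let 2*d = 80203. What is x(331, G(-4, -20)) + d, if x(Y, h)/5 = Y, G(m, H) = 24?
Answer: 83513/2 ≈ 41757.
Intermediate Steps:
d = 80203/2 (d = (1/2)*80203 = 80203/2 ≈ 40102.)
x(Y, h) = 5*Y
x(331, G(-4, -20)) + d = 5*331 + 80203/2 = 1655 + 80203/2 = 83513/2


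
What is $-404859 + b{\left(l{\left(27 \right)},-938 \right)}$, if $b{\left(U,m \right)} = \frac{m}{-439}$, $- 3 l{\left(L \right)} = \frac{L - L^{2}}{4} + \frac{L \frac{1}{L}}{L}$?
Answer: $- \frac{177732163}{439} \approx -4.0486 \cdot 10^{5}$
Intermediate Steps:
$l{\left(L \right)} = - \frac{1}{3 L} - \frac{L}{12} + \frac{L^{2}}{12}$ ($l{\left(L \right)} = - \frac{\frac{L - L^{2}}{4} + \frac{L \frac{1}{L}}{L}}{3} = - \frac{\left(L - L^{2}\right) \frac{1}{4} + 1 \frac{1}{L}}{3} = - \frac{\left(- \frac{L^{2}}{4} + \frac{L}{4}\right) + \frac{1}{L}}{3} = - \frac{\frac{1}{L} - \frac{L^{2}}{4} + \frac{L}{4}}{3} = - \frac{1}{3 L} - \frac{L}{12} + \frac{L^{2}}{12}$)
$b{\left(U,m \right)} = - \frac{m}{439}$ ($b{\left(U,m \right)} = m \left(- \frac{1}{439}\right) = - \frac{m}{439}$)
$-404859 + b{\left(l{\left(27 \right)},-938 \right)} = -404859 - - \frac{938}{439} = -404859 + \frac{938}{439} = - \frac{177732163}{439}$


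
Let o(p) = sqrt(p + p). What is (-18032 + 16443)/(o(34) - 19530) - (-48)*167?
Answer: 1528750211241/190710416 + 1589*sqrt(17)/190710416 ≈ 8016.1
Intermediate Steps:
o(p) = sqrt(2)*sqrt(p) (o(p) = sqrt(2*p) = sqrt(2)*sqrt(p))
(-18032 + 16443)/(o(34) - 19530) - (-48)*167 = (-18032 + 16443)/(sqrt(2)*sqrt(34) - 19530) - (-48)*167 = -1589/(2*sqrt(17) - 19530) - 1*(-8016) = -1589/(-19530 + 2*sqrt(17)) + 8016 = 8016 - 1589/(-19530 + 2*sqrt(17))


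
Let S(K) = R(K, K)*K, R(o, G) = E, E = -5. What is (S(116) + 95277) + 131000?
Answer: 225697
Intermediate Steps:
R(o, G) = -5
S(K) = -5*K
(S(116) + 95277) + 131000 = (-5*116 + 95277) + 131000 = (-580 + 95277) + 131000 = 94697 + 131000 = 225697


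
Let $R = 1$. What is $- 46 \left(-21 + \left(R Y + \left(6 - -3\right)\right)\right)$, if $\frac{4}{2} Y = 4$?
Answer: $460$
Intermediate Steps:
$Y = 2$ ($Y = \frac{1}{2} \cdot 4 = 2$)
$- 46 \left(-21 + \left(R Y + \left(6 - -3\right)\right)\right) = - 46 \left(-21 + \left(1 \cdot 2 + \left(6 - -3\right)\right)\right) = - 46 \left(-21 + \left(2 + \left(6 + 3\right)\right)\right) = - 46 \left(-21 + \left(2 + 9\right)\right) = - 46 \left(-21 + 11\right) = \left(-46\right) \left(-10\right) = 460$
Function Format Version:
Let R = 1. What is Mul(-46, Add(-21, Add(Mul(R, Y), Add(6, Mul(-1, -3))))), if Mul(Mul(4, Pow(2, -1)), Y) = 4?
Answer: 460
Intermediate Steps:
Y = 2 (Y = Mul(Rational(1, 2), 4) = 2)
Mul(-46, Add(-21, Add(Mul(R, Y), Add(6, Mul(-1, -3))))) = Mul(-46, Add(-21, Add(Mul(1, 2), Add(6, Mul(-1, -3))))) = Mul(-46, Add(-21, Add(2, Add(6, 3)))) = Mul(-46, Add(-21, Add(2, 9))) = Mul(-46, Add(-21, 11)) = Mul(-46, -10) = 460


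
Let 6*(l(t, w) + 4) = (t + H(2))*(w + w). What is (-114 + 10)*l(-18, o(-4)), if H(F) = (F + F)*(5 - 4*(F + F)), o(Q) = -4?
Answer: -24544/3 ≈ -8181.3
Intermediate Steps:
H(F) = 2*F*(5 - 8*F) (H(F) = (2*F)*(5 - 8*F) = 2*F*(5 - 8*F))
l(t, w) = -4 + w*(-44 + t)/3 (l(t, w) = -4 + ((t + 2*2*(5 - 8*2))*(w + w))/6 = -4 + ((t + 2*2*(5 - 16))*(2*w))/6 = -4 + ((t + 2*2*(-11))*(2*w))/6 = -4 + ((t - 44)*(2*w))/6 = -4 + ((-44 + t)*(2*w))/6 = -4 + (2*w*(-44 + t))/6 = -4 + w*(-44 + t)/3)
(-114 + 10)*l(-18, o(-4)) = (-114 + 10)*(-4 - 44/3*(-4) + (⅓)*(-18)*(-4)) = -104*(-4 + 176/3 + 24) = -104*236/3 = -24544/3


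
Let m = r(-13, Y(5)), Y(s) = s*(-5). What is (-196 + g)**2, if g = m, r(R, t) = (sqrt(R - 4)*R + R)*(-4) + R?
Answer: (157 - 52*I*sqrt(17))**2 ≈ -21319.0 - 67322.0*I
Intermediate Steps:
Y(s) = -5*s
r(R, t) = -3*R - 4*R*sqrt(-4 + R) (r(R, t) = (sqrt(-4 + R)*R + R)*(-4) + R = (R*sqrt(-4 + R) + R)*(-4) + R = (R + R*sqrt(-4 + R))*(-4) + R = (-4*R - 4*R*sqrt(-4 + R)) + R = -3*R - 4*R*sqrt(-4 + R))
m = 39 + 52*I*sqrt(17) (m = -1*(-13)*(3 + 4*sqrt(-4 - 13)) = -1*(-13)*(3 + 4*sqrt(-17)) = -1*(-13)*(3 + 4*(I*sqrt(17))) = -1*(-13)*(3 + 4*I*sqrt(17)) = 39 + 52*I*sqrt(17) ≈ 39.0 + 214.4*I)
g = 39 + 52*I*sqrt(17) ≈ 39.0 + 214.4*I
(-196 + g)**2 = (-196 + (39 + 52*I*sqrt(17)))**2 = (-157 + 52*I*sqrt(17))**2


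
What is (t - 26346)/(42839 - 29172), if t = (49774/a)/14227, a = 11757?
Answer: -107483221720/55756972893 ≈ -1.9277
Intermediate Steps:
t = 1214/4079679 (t = (49774/11757)/14227 = (49774*(1/11757))*(1/14227) = (49774/11757)*(1/14227) = 1214/4079679 ≈ 0.00029757)
(t - 26346)/(42839 - 29172) = (1214/4079679 - 26346)/(42839 - 29172) = -107483221720/4079679/13667 = -107483221720/4079679*1/13667 = -107483221720/55756972893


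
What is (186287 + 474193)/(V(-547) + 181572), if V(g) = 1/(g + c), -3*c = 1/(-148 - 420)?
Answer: 10260413696/2820681651 ≈ 3.6376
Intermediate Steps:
c = 1/1704 (c = -1/(3*(-148 - 420)) = -⅓/(-568) = -⅓*(-1/568) = 1/1704 ≈ 0.00058685)
V(g) = 1/(1/1704 + g) (V(g) = 1/(g + 1/1704) = 1/(1/1704 + g))
(186287 + 474193)/(V(-547) + 181572) = (186287 + 474193)/(1704/(1 + 1704*(-547)) + 181572) = 660480/(1704/(1 - 932088) + 181572) = 660480/(1704/(-932087) + 181572) = 660480/(1704*(-1/932087) + 181572) = 660480/(-1704/932087 + 181572) = 660480/(169240899060/932087) = 660480*(932087/169240899060) = 10260413696/2820681651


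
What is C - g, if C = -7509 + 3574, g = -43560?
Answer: 39625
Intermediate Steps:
C = -3935
C - g = -3935 - 1*(-43560) = -3935 + 43560 = 39625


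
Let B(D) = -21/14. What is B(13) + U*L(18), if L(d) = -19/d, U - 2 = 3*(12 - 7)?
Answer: -175/9 ≈ -19.444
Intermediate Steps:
U = 17 (U = 2 + 3*(12 - 7) = 2 + 3*5 = 2 + 15 = 17)
B(D) = -3/2 (B(D) = -21*1/14 = -3/2)
B(13) + U*L(18) = -3/2 + 17*(-19/18) = -3/2 - 323/18 = -175/9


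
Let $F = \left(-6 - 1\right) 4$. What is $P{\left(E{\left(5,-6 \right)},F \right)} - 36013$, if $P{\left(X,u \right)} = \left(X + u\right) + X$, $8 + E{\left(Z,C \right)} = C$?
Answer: $-36069$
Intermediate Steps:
$E{\left(Z,C \right)} = -8 + C$
$F = -28$ ($F = \left(-7\right) 4 = -28$)
$P{\left(X,u \right)} = u + 2 X$
$P{\left(E{\left(5,-6 \right)},F \right)} - 36013 = \left(-28 + 2 \left(-8 - 6\right)\right) - 36013 = \left(-28 + 2 \left(-14\right)\right) - 36013 = \left(-28 - 28\right) - 36013 = -56 - 36013 = -36069$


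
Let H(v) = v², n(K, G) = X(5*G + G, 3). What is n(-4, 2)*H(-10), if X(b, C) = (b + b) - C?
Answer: 2100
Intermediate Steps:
X(b, C) = -C + 2*b (X(b, C) = 2*b - C = -C + 2*b)
n(K, G) = -3 + 12*G (n(K, G) = -1*3 + 2*(5*G + G) = -3 + 2*(6*G) = -3 + 12*G)
n(-4, 2)*H(-10) = (-3 + 12*2)*(-10)² = (-3 + 24)*100 = 21*100 = 2100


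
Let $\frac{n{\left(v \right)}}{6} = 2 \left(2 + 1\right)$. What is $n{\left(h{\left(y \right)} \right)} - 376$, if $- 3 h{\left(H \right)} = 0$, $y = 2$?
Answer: $-340$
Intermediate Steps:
$h{\left(H \right)} = 0$ ($h{\left(H \right)} = \left(- \frac{1}{3}\right) 0 = 0$)
$n{\left(v \right)} = 36$ ($n{\left(v \right)} = 6 \cdot 2 \left(2 + 1\right) = 6 \cdot 2 \cdot 3 = 6 \cdot 6 = 36$)
$n{\left(h{\left(y \right)} \right)} - 376 = 36 - 376 = -340$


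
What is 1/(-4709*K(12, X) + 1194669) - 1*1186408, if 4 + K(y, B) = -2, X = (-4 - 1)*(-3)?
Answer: -1450885630583/1222923 ≈ -1.1864e+6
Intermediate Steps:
X = 15 (X = -5*(-3) = 15)
K(y, B) = -6 (K(y, B) = -4 - 2 = -6)
1/(-4709*K(12, X) + 1194669) - 1*1186408 = 1/(-4709*(-6) + 1194669) - 1*1186408 = 1/(28254 + 1194669) - 1186408 = 1/1222923 - 1186408 = -1450885630583/1222923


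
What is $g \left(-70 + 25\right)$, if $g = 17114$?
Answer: $-770130$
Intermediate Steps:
$g \left(-70 + 25\right) = 17114 \left(-70 + 25\right) = 17114 \left(-45\right) = -770130$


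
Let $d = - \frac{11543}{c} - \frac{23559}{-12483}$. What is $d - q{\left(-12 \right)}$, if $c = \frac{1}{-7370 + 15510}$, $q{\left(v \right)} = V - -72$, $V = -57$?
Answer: $- \frac{390967697782}{4161} \approx -9.396 \cdot 10^{7}$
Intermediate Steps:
$q{\left(v \right)} = 15$ ($q{\left(v \right)} = -57 - -72 = -57 + 72 = 15$)
$c = \frac{1}{8140} \approx 0.00012285$
$d = - \frac{390967635367}{4161}$ ($d = - 11543 \frac{1}{\frac{1}{8140}} - \frac{23559}{-12483} = \left(-11543\right) 8140 - - \frac{7853}{4161} = -93960020 + \frac{7853}{4161} = - \frac{390967635367}{4161} \approx -9.396 \cdot 10^{7}$)
$d - q{\left(-12 \right)} = - \frac{390967635367}{4161} - 15 = - \frac{390967697782}{4161}$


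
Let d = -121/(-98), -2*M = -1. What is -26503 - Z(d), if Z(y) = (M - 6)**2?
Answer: -106133/4 ≈ -26533.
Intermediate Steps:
M = 1/2 (M = -1/2*(-1) = 1/2 ≈ 0.50000)
d = 121/98 (d = -121*(-1/98) = 121/98 ≈ 1.2347)
Z(y) = 121/4 (Z(y) = (1/2 - 6)**2 = (-11/2)**2 = 121/4)
-26503 - Z(d) = -26503 - 1*121/4 = -26503 - 121/4 = -106133/4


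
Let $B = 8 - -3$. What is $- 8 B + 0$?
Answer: $-88$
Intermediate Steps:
$B = 11$ ($B = 8 + 3 = 11$)
$- 8 B + 0 = \left(-8\right) 11 + 0 = -88 + 0 = -88$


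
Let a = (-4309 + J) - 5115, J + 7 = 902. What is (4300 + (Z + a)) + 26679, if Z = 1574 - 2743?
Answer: 21281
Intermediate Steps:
J = 895 (J = -7 + 902 = 895)
Z = -1169
a = -8529 (a = (-4309 + 895) - 5115 = -3414 - 5115 = -8529)
(4300 + (Z + a)) + 26679 = (4300 + (-1169 - 8529)) + 26679 = (4300 - 9698) + 26679 = -5398 + 26679 = 21281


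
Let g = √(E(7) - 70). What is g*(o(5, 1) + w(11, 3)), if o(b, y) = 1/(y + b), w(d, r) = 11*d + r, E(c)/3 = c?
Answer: 5215*I/6 ≈ 869.17*I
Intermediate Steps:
E(c) = 3*c
w(d, r) = r + 11*d
o(b, y) = 1/(b + y)
g = 7*I (g = √(3*7 - 70) = √(21 - 70) = √(-49) = 7*I ≈ 7.0*I)
g*(o(5, 1) + w(11, 3)) = (7*I)*(1/(5 + 1) + (3 + 11*11)) = (7*I)*(1/6 + (3 + 121)) = (7*I)*(⅙ + 124) = (7*I)*(745/6) = 5215*I/6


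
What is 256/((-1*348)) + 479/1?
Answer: 41609/87 ≈ 478.26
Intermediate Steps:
256/((-1*348)) + 479/1 = 256/(-348) + 479*1 = 256*(-1/348) + 479 = -64/87 + 479 = 41609/87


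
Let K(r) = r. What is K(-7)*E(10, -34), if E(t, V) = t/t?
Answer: -7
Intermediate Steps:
E(t, V) = 1
K(-7)*E(10, -34) = -7*1 = -7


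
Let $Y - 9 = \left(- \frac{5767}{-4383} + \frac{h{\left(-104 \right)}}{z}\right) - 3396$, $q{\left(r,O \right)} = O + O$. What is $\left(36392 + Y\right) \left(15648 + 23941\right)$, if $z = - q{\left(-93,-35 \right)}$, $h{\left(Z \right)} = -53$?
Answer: $\frac{400895452673749}{306810} \approx 1.3067 \cdot 10^{9}$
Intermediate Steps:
$q{\left(r,O \right)} = 2 O$
$z = 70$ ($z = - 2 \left(-35\right) = \left(-1\right) \left(-70\right) = 70$)
$Y = - \frac{1038994079}{306810}$ ($Y = 9 - \frac{1041755369}{306810} = - \frac{1038994079}{306810} \approx -3386.4$)
$\left(36392 + Y\right) \left(15648 + 23941\right) = \left(36392 - \frac{1038994079}{306810}\right) \left(15648 + 23941\right) = \frac{10126435441}{306810} \cdot 39589 = \frac{400895452673749}{306810}$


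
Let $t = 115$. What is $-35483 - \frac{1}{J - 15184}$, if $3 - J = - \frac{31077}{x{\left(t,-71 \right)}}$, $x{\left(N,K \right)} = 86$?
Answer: $- \frac{45222693101}{1274489} \approx -35483.0$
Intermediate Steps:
$J = \frac{31335}{86}$ ($J = 3 - - \frac{31077}{86} = 3 + \frac{31077}{86} = \frac{31335}{86} \approx 364.36$)
$-35483 - \frac{1}{J - 15184} = -35483 - \frac{1}{\frac{31335}{86} - 15184} = -35483 - \frac{1}{- \frac{1274489}{86}} = -35483 - - \frac{86}{1274489} = -35483 + \frac{86}{1274489} = - \frac{45222693101}{1274489}$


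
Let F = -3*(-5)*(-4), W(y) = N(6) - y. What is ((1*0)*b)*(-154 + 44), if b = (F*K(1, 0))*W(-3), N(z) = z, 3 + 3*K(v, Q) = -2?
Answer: 0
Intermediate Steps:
K(v, Q) = -5/3 (K(v, Q) = -1 + (⅓)*(-2) = -1 - ⅔ = -5/3)
W(y) = 6 - y
F = -60 (F = 15*(-4) = -60)
b = 900 (b = (-60*(-5/3))*(6 - 1*(-3)) = 100*(6 + 3) = 100*9 = 900)
((1*0)*b)*(-154 + 44) = ((1*0)*900)*(-154 + 44) = (0*900)*(-110) = 0*(-110) = 0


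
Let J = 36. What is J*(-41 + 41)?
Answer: 0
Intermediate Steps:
J*(-41 + 41) = 36*(-41 + 41) = 36*0 = 0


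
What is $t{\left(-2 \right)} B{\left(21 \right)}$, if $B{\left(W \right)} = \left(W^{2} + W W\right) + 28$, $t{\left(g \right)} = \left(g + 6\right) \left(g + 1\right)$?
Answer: $-3640$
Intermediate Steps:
$t{\left(g \right)} = \left(1 + g\right) \left(6 + g\right)$ ($t{\left(g \right)} = \left(6 + g\right) \left(1 + g\right) = \left(1 + g\right) \left(6 + g\right)$)
$B{\left(W \right)} = 28 + 2 W^{2}$ ($B{\left(W \right)} = \left(W^{2} + W^{2}\right) + 28 = 2 W^{2} + 28 = 28 + 2 W^{2}$)
$t{\left(-2 \right)} B{\left(21 \right)} = \left(6 + \left(-2\right)^{2} + 7 \left(-2\right)\right) \left(28 + 2 \cdot 21^{2}\right) = \left(6 + 4 - 14\right) \left(28 + 2 \cdot 441\right) = - 4 \left(28 + 882\right) = \left(-4\right) 910 = -3640$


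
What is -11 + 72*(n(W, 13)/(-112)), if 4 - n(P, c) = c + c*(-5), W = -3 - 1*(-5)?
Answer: -47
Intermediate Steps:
W = 2 (W = -3 + 5 = 2)
n(P, c) = 4 + 4*c (n(P, c) = 4 - (c + c*(-5)) = 4 - (c - 5*c) = 4 - (-4)*c = 4 + 4*c)
-11 + 72*(n(W, 13)/(-112)) = -11 + 72*((4 + 4*13)/(-112)) = -11 + 72*((4 + 52)*(-1/112)) = -11 + 72*(56*(-1/112)) = -11 + 72*(-½) = -11 - 36 = -47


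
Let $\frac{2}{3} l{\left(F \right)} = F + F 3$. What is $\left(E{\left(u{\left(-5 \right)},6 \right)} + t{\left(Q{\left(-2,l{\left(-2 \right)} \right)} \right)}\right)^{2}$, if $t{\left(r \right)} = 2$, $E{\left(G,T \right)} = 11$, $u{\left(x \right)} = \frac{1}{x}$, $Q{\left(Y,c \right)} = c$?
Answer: $169$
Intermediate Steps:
$l{\left(F \right)} = 6 F$ ($l{\left(F \right)} = \frac{3 \left(F + F 3\right)}{2} = \frac{3 \left(F + 3 F\right)}{2} = \frac{3 \cdot 4 F}{2} = 6 F$)
$\left(E{\left(u{\left(-5 \right)},6 \right)} + t{\left(Q{\left(-2,l{\left(-2 \right)} \right)} \right)}\right)^{2} = \left(11 + 2\right)^{2} = 13^{2} = 169$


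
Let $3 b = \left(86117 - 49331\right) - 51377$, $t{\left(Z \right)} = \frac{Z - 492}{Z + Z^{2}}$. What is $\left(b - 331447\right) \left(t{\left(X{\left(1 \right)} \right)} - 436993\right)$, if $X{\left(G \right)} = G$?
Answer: $\frac{441143914282}{3} \approx 1.4705 \cdot 10^{11}$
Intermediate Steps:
$t{\left(Z \right)} = \frac{-492 + Z}{Z + Z^{2}}$
$b = - \frac{14591}{3}$ ($b = \frac{\left(86117 - 49331\right) - 51377}{3} = \frac{36786 - 51377}{3} = \frac{1}{3} \left(-14591\right) = - \frac{14591}{3} \approx -4863.7$)
$\left(b - 331447\right) \left(t{\left(X{\left(1 \right)} \right)} - 436993\right) = \left(- \frac{14591}{3} - 331447\right) \left(\frac{-492 + 1}{1 \left(1 + 1\right)} - 436993\right) = - \frac{1008932 \left(1 \cdot \frac{1}{2} \left(-491\right) - 436993\right)}{3} = - \frac{1008932 \left(- \frac{491}{2} - 436993\right)}{3} = \left(- \frac{1008932}{3}\right) \left(- \frac{874477}{2}\right) = \frac{441143914282}{3}$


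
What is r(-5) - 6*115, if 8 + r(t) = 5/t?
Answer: -699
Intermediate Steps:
r(t) = -8 + 5/t
r(-5) - 6*115 = (-8 + 5/(-5)) - 6*115 = (-8 + 5*(-1/5)) - 690 = (-8 - 1) - 690 = -9 - 690 = -699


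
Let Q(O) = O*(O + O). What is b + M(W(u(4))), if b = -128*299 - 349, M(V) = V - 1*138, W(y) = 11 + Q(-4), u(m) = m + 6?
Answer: -38716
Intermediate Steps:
Q(O) = 2*O² (Q(O) = O*(2*O) = 2*O²)
u(m) = 6 + m
W(y) = 43 (W(y) = 11 + 2*(-4)² = 11 + 2*16 = 11 + 32 = 43)
M(V) = -138 + V (M(V) = V - 138 = -138 + V)
b = -38621 (b = -38272 - 349 = -38621)
b + M(W(u(4))) = -38621 + (-138 + 43) = -38621 - 95 = -38716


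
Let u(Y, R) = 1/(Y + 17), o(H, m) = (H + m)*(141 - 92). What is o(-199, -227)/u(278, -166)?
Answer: -6157830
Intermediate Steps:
o(H, m) = 49*H + 49*m (o(H, m) = (H + m)*49 = 49*H + 49*m)
u(Y, R) = 1/(17 + Y)
o(-199, -227)/u(278, -166) = (49*(-199) + 49*(-227))/(1/(17 + 278)) = (-9751 - 11123)/(1/295) = -20874/1/295 = -20874*295 = -6157830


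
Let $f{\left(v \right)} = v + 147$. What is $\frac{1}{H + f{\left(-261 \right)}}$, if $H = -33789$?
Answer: $- \frac{1}{33903} \approx -2.9496 \cdot 10^{-5}$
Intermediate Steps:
$f{\left(v \right)} = 147 + v$
$\frac{1}{H + f{\left(-261 \right)}} = \frac{1}{-33789 + \left(147 - 261\right)} = \frac{1}{-33789 - 114} = \frac{1}{-33903} = - \frac{1}{33903}$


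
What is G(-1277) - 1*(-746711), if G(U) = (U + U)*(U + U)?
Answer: 7269627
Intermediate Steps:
G(U) = 4*U² (G(U) = (2*U)*(2*U) = 4*U²)
G(-1277) - 1*(-746711) = 4*(-1277)² - 1*(-746711) = 4*1630729 + 746711 = 6522916 + 746711 = 7269627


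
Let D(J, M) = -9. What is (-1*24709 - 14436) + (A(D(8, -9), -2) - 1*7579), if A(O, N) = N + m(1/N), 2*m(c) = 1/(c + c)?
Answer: -93453/2 ≈ -46727.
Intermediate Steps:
m(c) = 1/(4*c) (m(c) = 1/(2*(c + c)) = 1/(2*((2*c))) = (1/(2*c))/2 = 1/(4*c))
A(O, N) = 5*N/4 (A(O, N) = N + 1/(4*(1/N)) = N + N/4 = 5*N/4)
(-1*24709 - 14436) + (A(D(8, -9), -2) - 1*7579) = (-1*24709 - 14436) + ((5/4)*(-2) - 1*7579) = (-24709 - 14436) + (-5/2 - 7579) = -39145 - 15163/2 = -93453/2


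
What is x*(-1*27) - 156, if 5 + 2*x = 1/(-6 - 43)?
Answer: -4323/49 ≈ -88.224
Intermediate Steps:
x = -123/49 (x = -5/2 + 1/(2*(-6 - 43)) = -5/2 + (½)/(-49) = -5/2 + (½)*(-1/49) = -5/2 - 1/98 = -123/49 ≈ -2.5102)
x*(-1*27) - 156 = -(-123)*27/49 - 156 = -123/49*(-27) - 156 = 3321/49 - 156 = -4323/49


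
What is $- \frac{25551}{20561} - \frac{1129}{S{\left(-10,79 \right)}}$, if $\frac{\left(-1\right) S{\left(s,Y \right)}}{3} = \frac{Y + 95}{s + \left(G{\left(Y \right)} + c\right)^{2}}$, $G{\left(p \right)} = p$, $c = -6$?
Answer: $\frac{16311081}{1418} \approx 11503.0$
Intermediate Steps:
$S{\left(s,Y \right)} = - \frac{3 \left(95 + Y\right)}{s + \left(-6 + Y\right)^{2}}$ ($S{\left(s,Y \right)} = - 3 \frac{Y + 95}{s + \left(Y - 6\right)^{2}} = - 3 \frac{95 + Y}{s + \left(-6 + Y\right)^{2}} = - \frac{3 \left(95 + Y\right)}{s + \left(-6 + Y\right)^{2}}$)
$- \frac{25551}{20561} - \frac{1129}{S{\left(-10,79 \right)}} = - \frac{25551}{20561} - \frac{1129}{3 \frac{1}{-10 + \left(-6 + 79\right)^{2}} \left(-95 - 79\right)} = \left(-25551\right) \frac{1}{20561} - \frac{1129}{3 \frac{1}{-10 + 73^{2}} \left(-95 - 79\right)} = - \frac{25551}{20561} - \frac{1129}{3 \frac{1}{-10 + 5329} \left(-174\right)} = - \frac{25551}{20561} - \frac{1129}{3 \cdot \frac{1}{5319} \left(-174\right)} = - \frac{25551}{20561} - \frac{1129}{- \frac{58}{591}} = - \frac{25551}{20561} - - \frac{667239}{58} = - \frac{25551}{20561} + \frac{667239}{58} = \frac{16311081}{1418}$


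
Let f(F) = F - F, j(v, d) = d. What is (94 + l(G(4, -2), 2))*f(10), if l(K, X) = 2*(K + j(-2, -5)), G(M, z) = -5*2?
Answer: 0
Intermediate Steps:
G(M, z) = -10
l(K, X) = -10 + 2*K (l(K, X) = 2*(K - 5) = 2*(-5 + K) = -10 + 2*K)
f(F) = 0
(94 + l(G(4, -2), 2))*f(10) = (94 + (-10 + 2*(-10)))*0 = (94 + (-10 - 20))*0 = (94 - 30)*0 = 64*0 = 0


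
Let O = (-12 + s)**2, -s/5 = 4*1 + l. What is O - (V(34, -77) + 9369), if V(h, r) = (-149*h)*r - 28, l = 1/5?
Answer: -398334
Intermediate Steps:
l = 1/5 ≈ 0.20000
s = -21 (s = -5*(4*1 + 1/5) = -5*(4 + 1/5) = -5*21/5 = -21)
O = 1089 (O = (-12 - 21)**2 = (-33)**2 = 1089)
V(h, r) = -28 - 149*h*r (V(h, r) = -149*h*r - 28 = -28 - 149*h*r)
O - (V(34, -77) + 9369) = 1089 - ((-28 - 149*34*(-77)) + 9369) = 1089 - ((-28 + 390082) + 9369) = 1089 - (390054 + 9369) = 1089 - 1*399423 = 1089 - 399423 = -398334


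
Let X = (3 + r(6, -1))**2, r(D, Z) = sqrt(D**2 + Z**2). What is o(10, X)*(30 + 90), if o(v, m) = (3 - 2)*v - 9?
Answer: 120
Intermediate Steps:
X = (3 + sqrt(37))**2 (X = (3 + sqrt(6**2 + (-1)**2))**2 = (3 + sqrt(36 + 1))**2 = (3 + sqrt(37))**2 ≈ 82.497)
o(v, m) = -9 + v (o(v, m) = 1*v - 9 = v - 9 = -9 + v)
o(10, X)*(30 + 90) = (-9 + 10)*(30 + 90) = 1*120 = 120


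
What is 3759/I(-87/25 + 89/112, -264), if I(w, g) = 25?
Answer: 3759/25 ≈ 150.36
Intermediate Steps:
3759/I(-87/25 + 89/112, -264) = 3759/25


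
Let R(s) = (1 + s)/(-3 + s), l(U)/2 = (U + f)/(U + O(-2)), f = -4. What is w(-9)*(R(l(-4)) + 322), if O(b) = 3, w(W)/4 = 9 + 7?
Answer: 268992/13 ≈ 20692.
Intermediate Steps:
w(W) = 64 (w(W) = 4*(9 + 7) = 4*16 = 64)
l(U) = 2*(-4 + U)/(3 + U) (l(U) = 2*((U - 4)/(U + 3)) = 2*((-4 + U)/(3 + U)) = 2*(-4 + U)/(3 + U))
R(s) = (1 + s)/(-3 + s)
w(-9)*(R(l(-4)) + 322) = 64*((1 + 2*(-4 - 4)/(3 - 4))/(-3 + 2*(-4 - 4)/(3 - 4)) + 322) = 64*((1 + 2*(-8)/(-1))/(-3 + 2*(-8)/(-1)) + 322) = 64*((1 + 2*(-1)*(-8))/(-3 + 2*(-1)*(-8)) + 322) = 64*((1 + 16)/(-3 + 16) + 322) = 64*(17/13 + 322) = 64*(4203/13) = 268992/13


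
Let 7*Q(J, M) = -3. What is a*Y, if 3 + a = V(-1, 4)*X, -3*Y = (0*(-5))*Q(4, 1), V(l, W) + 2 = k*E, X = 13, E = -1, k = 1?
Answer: 0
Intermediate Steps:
Q(J, M) = -3/7 (Q(J, M) = (1/7)*(-3) = -3/7)
V(l, W) = -3 (V(l, W) = -2 + 1*(-1) = -2 - 1 = -3)
Y = 0 (Y = -0*(-5)*(-3)/(3*7) = -0*(-3)/7 = -1/3*0 = 0)
a = -42 (a = -3 - 3*13 = -3 - 39 = -42)
a*Y = -42*0 = 0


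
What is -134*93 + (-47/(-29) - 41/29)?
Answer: -361392/29 ≈ -12462.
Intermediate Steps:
-134*93 + (-47/(-29) - 41/29) = -12462 + (-47*(-1/29) - 41*1/29) = -12462 + (47/29 - 41/29) = -12462 + 6/29 = -361392/29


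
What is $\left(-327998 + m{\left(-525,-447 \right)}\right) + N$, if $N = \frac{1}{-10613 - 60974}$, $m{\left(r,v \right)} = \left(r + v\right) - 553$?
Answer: $- \frac{23589563002}{71587} \approx -3.2952 \cdot 10^{5}$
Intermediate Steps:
$m{\left(r,v \right)} = -553 + r + v$
$N = - \frac{1}{71587}$ ($N = \frac{1}{-71587} = - \frac{1}{71587} \approx -1.3969 \cdot 10^{-5}$)
$\left(-327998 + m{\left(-525,-447 \right)}\right) + N = \left(-327998 - 1525\right) - \frac{1}{71587} = -329523 - \frac{1}{71587} = - \frac{23589563002}{71587}$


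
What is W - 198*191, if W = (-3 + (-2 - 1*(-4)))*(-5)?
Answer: -37813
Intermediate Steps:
W = 5 (W = (-3 + (-2 + 4))*(-5) = (-3 + 2)*(-5) = -1*(-5) = 5)
W - 198*191 = 5 - 198*191 = 5 - 37818 = -37813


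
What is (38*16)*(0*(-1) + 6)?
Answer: 3648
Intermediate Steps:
(38*16)*(0*(-1) + 6) = 608*(0 + 6) = 608*6 = 3648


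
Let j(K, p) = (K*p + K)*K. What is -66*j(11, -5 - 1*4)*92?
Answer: 5877696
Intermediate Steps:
j(K, p) = K*(K + K*p) (j(K, p) = (K + K*p)*K = K*(K + K*p))
-66*j(11, -5 - 1*4)*92 = -66*11**2*(1 + (-5 - 1*4))*92 = -7986*(1 + (-5 - 4))*92 = -7986*(1 - 9)*92 = -7986*(-8)*92 = -66*(-968)*92 = 63888*92 = 5877696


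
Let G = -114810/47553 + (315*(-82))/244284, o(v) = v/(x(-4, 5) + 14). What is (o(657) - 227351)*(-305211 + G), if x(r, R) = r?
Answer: 40698918506960134847/586688740 ≈ 6.9371e+10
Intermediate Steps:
o(v) = v/10 (o(v) = v/(-4 + 14) = v/10)
G = -1626363335/645357614 (G = -114810*1/47553 - 25830*1/244284 = -38270/15851 - 4305/40714 = -1626363335/645357614 ≈ -2.5201)
(o(657) - 227351)*(-305211 + G) = ((⅒)*657 - 227351)*(-305211 - 1626363335/645357614) = (657/10 - 227351)*(-196971869089889/645357614) = -2272853/10*(-196971869089889/645357614) = 40698918506960134847/586688740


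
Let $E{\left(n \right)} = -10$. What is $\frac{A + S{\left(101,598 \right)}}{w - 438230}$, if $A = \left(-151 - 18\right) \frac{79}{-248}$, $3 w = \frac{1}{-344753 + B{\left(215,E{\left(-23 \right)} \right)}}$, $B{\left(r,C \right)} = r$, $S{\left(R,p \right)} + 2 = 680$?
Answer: $- \frac{93797886465}{56167122239404} \approx -0.00167$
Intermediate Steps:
$S{\left(R,p \right)} = 678$ ($S{\left(R,p \right)} = -2 + 680 = 678$)
$w = - \frac{1}{1033614}$ ($w = \frac{1}{3 \left(-344753 + 215\right)} = \frac{1}{3 \left(-344538\right)} = \frac{1}{3} \left(- \frac{1}{344538}\right) = - \frac{1}{1033614} \approx -9.6748 \cdot 10^{-7}$)
$A = \frac{13351}{248}$ ($A = - 169 \cdot 79 \left(- \frac{1}{248}\right) = \left(-169\right) \left(- \frac{79}{248}\right) = \frac{13351}{248} \approx 53.835$)
$\frac{A + S{\left(101,598 \right)}}{w - 438230} = \frac{\frac{13351}{248} + 678}{- \frac{1}{1033614} - 438230} = \frac{181495}{248 \left(- \frac{452960663221}{1033614}\right)} = \frac{181495}{248} \left(- \frac{1033614}{452960663221}\right) = - \frac{93797886465}{56167122239404}$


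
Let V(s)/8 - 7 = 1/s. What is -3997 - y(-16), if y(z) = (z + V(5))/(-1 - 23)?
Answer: -59929/15 ≈ -3995.3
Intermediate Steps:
V(s) = 56 + 8/s (V(s) = 56 + 8*(1/s) = 56 + 8/s)
y(z) = -12/5 - z/24 (y(z) = (z + (56 + 8/5))/(-1 - 23) = (z + (56 + 8*(1/5)))/(-24) = (z + (56 + 8/5))*(-1/24) = (z + 288/5)*(-1/24) = (288/5 + z)*(-1/24) = -12/5 - z/24)
-3997 - y(-16) = -3997 - (-12/5 - 1/24*(-16)) = -3997 - (-12/5 + 2/3) = -3997 - 1*(-26/15) = -3997 + 26/15 = -59929/15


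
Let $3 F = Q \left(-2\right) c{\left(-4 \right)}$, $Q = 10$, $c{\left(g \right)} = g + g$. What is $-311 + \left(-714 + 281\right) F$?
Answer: $- \frac{70213}{3} \approx -23404.0$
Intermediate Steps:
$c{\left(g \right)} = 2 g$
$F = \frac{160}{3}$ ($F = \frac{10 \left(-2\right) 2 \left(-4\right)}{3} = \frac{\left(-20\right) \left(-8\right)}{3} = \frac{1}{3} \cdot 160 = \frac{160}{3} \approx 53.333$)
$-311 + \left(-714 + 281\right) F = -311 + \left(-714 + 281\right) \frac{160}{3} = -311 - \frac{69280}{3} = - \frac{70213}{3}$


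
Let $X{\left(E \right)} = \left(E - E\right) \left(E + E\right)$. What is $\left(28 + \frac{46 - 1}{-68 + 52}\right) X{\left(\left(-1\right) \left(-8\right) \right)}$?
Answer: $0$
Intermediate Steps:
$X{\left(E \right)} = 0$ ($X{\left(E \right)} = 0 \cdot 2 E = 0$)
$\left(28 + \frac{46 - 1}{-68 + 52}\right) X{\left(\left(-1\right) \left(-8\right) \right)} = \left(28 + \frac{46 - 1}{-68 + 52}\right) 0 = \left(28 + \frac{45}{-16}\right) 0 = \left(28 + 45 \left(- \frac{1}{16}\right)\right) 0 = \left(28 - \frac{45}{16}\right) 0 = \frac{403}{16} \cdot 0 = 0$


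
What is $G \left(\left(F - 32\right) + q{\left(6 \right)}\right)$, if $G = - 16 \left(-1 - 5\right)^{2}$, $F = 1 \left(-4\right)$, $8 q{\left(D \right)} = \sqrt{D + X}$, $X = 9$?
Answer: $20736 - 72 \sqrt{15} \approx 20457.0$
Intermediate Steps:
$q{\left(D \right)} = \frac{\sqrt{9 + D}}{8}$ ($q{\left(D \right)} = \frac{\sqrt{D + 9}}{8} = \frac{\sqrt{9 + D}}{8}$)
$F = -4$
$G = -576$ ($G = - 16 \left(-6\right)^{2} = \left(-16\right) 36 = -576$)
$G \left(\left(F - 32\right) + q{\left(6 \right)}\right) = - 576 \left(\left(-4 - 32\right) + \frac{\sqrt{9 + 6}}{8}\right) = - 576 \left(\left(-4 - 32\right) + \frac{\sqrt{15}}{8}\right) = - 576 \left(-36 + \frac{\sqrt{15}}{8}\right) = 20736 - 72 \sqrt{15}$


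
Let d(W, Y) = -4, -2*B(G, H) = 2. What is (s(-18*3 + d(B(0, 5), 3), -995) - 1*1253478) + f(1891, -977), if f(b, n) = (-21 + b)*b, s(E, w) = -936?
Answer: 2281756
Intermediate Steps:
B(G, H) = -1 (B(G, H) = -1/2*2 = -1)
f(b, n) = b*(-21 + b)
(s(-18*3 + d(B(0, 5), 3), -995) - 1*1253478) + f(1891, -977) = (-936 - 1*1253478) + 1891*(-21 + 1891) = (-936 - 1253478) + 1891*1870 = -1254414 + 3536170 = 2281756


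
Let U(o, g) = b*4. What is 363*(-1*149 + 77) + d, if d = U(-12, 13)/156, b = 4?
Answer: -1019300/39 ≈ -26136.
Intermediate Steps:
U(o, g) = 16 (U(o, g) = 4*4 = 16)
d = 4/39 (d = 16/156 = 16*(1/156) = 4/39 ≈ 0.10256)
363*(-1*149 + 77) + d = 363*(-1*149 + 77) + 4/39 = 363*(-149 + 77) + 4/39 = 363*(-72) + 4/39 = -26136 + 4/39 = -1019300/39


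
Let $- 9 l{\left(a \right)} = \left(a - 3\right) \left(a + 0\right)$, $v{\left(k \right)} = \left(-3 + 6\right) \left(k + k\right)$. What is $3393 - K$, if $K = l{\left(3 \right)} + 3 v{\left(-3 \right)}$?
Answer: $3447$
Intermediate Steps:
$v{\left(k \right)} = 6 k$ ($v{\left(k \right)} = 3 \cdot 2 k = 6 k$)
$l{\left(a \right)} = - \frac{a \left(-3 + a\right)}{9}$ ($l{\left(a \right)} = - \frac{\left(a - 3\right) \left(a + 0\right)}{9} = - \frac{\left(-3 + a\right) a}{9} = - \frac{a \left(-3 + a\right)}{9}$)
$K = -54$ ($K = \frac{1}{9} \cdot 3 \left(3 - 3\right) + 3 \cdot 6 \left(-3\right) = \frac{1}{9} \cdot 3 \left(3 - 3\right) + 3 \left(-18\right) = \frac{1}{9} \cdot 3 \cdot 0 - 54 = 0 - 54 = -54$)
$3393 - K = 3393 - -54 = 3393 + 54 = 3447$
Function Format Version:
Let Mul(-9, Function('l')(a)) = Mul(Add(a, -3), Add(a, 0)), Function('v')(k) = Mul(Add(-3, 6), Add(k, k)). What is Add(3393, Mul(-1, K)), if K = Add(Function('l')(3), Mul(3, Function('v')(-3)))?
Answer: 3447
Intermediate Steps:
Function('v')(k) = Mul(6, k) (Function('v')(k) = Mul(3, Mul(2, k)) = Mul(6, k))
Function('l')(a) = Mul(Rational(-1, 9), a, Add(-3, a)) (Function('l')(a) = Mul(Rational(-1, 9), Mul(Add(a, -3), Add(a, 0))) = Mul(Rational(-1, 9), Mul(Add(-3, a), a)) = Mul(Rational(-1, 9), Mul(a, Add(-3, a))) = Mul(Rational(-1, 9), a, Add(-3, a)))
K = -54 (K = Add(Mul(Rational(1, 9), 3, Add(3, Mul(-1, 3))), Mul(3, Mul(6, -3))) = Add(Mul(Rational(1, 9), 3, Add(3, -3)), Mul(3, -18)) = Add(Mul(Rational(1, 9), 3, 0), -54) = Add(0, -54) = -54)
Add(3393, Mul(-1, K)) = Add(3393, Mul(-1, -54)) = Add(3393, 54) = 3447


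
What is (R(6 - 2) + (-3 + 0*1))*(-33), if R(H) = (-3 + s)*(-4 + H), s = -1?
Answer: 99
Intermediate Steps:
R(H) = 16 - 4*H (R(H) = (-3 - 1)*(-4 + H) = -4*(-4 + H) = 16 - 4*H)
(R(6 - 2) + (-3 + 0*1))*(-33) = ((16 - 4*(6 - 2)) + (-3 + 0*1))*(-33) = ((16 - 4*4) + (-3 + 0))*(-33) = ((16 - 16) - 3)*(-33) = (0 - 3)*(-33) = -3*(-33) = 99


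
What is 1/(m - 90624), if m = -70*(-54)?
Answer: -1/86844 ≈ -1.1515e-5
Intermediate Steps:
m = 3780
1/(m - 90624) = 1/(3780 - 90624) = 1/(-86844) = -1/86844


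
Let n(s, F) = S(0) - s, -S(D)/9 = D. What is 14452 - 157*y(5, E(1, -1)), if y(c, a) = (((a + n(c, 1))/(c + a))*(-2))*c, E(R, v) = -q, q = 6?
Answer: 31722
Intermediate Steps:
S(D) = -9*D
n(s, F) = -s (n(s, F) = -9*0 - s = 0 - s = -s)
E(R, v) = -6 (E(R, v) = -1*6 = -6)
y(c, a) = -2*c*(a - c)/(a + c) (y(c, a) = (((a - c)/(c + a))*(-2))*c = (((a - c)/(a + c))*(-2))*c = (-2*(a - c)/(a + c))*c = -2*c*(a - c)/(a + c))
14452 - 157*y(5, E(1, -1)) = 14452 - 157*2*5*(5 - 1*(-6))/(-6 + 5) = 14452 - 157*2*5*(5 + 6)/(-1) = 14452 - 157*2*5*(-1)*11 = 14452 - 157*(-110) = 14452 - 1*(-17270) = 14452 + 17270 = 31722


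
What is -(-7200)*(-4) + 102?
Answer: -28698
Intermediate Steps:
-(-7200)*(-4) + 102 = -240*120 + 102 = -28800 + 102 = -28698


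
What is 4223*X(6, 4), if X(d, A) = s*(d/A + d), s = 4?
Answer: 126690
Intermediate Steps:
X(d, A) = 4*d + 4*d/A (X(d, A) = 4*(d/A + d) = 4*(d + d/A) = 4*d + 4*d/A)
4223*X(6, 4) = 4223*(4*6*(1 + 4)/4) = 4223*(4*6*(¼)*5) = 4223*30 = 126690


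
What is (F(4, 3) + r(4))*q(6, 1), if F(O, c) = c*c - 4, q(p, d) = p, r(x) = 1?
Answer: 36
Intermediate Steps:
F(O, c) = -4 + c**2 (F(O, c) = c**2 - 4 = -4 + c**2)
(F(4, 3) + r(4))*q(6, 1) = ((-4 + 3**2) + 1)*6 = ((-4 + 9) + 1)*6 = (5 + 1)*6 = 6*6 = 36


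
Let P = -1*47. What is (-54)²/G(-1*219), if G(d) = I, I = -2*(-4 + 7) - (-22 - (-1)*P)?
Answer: 324/7 ≈ 46.286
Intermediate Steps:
P = -47
I = 63 (I = -2*(-4 + 7) - (-22 - (-1)*(-47)) = -2*3 - (-22 - 1*47) = -6 - (-22 - 47) = -6 - 1*(-69) = -6 + 69 = 63)
G(d) = 63
(-54)²/G(-1*219) = (-54)²/63 = 2916*(1/63) = 324/7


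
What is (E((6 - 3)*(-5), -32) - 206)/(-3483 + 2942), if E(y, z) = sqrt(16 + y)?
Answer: 205/541 ≈ 0.37893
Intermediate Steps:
(E((6 - 3)*(-5), -32) - 206)/(-3483 + 2942) = (sqrt(16 + (6 - 3)*(-5)) - 206)/(-3483 + 2942) = (sqrt(16 + 3*(-5)) - 206)/(-541) = (sqrt(16 - 15) - 206)*(-1/541) = (sqrt(1) - 206)*(-1/541) = (1 - 206)*(-1/541) = -205*(-1/541) = 205/541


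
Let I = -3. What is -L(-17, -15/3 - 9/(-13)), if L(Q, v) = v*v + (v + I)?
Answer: -1901/169 ≈ -11.249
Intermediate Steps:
L(Q, v) = -3 + v + v**2 (L(Q, v) = v*v + (v - 3) = v**2 + (-3 + v) = -3 + v + v**2)
-L(-17, -15/3 - 9/(-13)) = -(-3 + (-15/3 - 9/(-13)) + (-15/3 - 9/(-13))**2) = -(-3 + (-15*1/3 - 9*(-1/13)) + (-15*1/3 - 9*(-1/13))**2) = -(-3 + (-5 + 9/13) + (-5 + 9/13)**2) = -(-3 - 56/13 + (-56/13)**2) = -(-3 - 56/13 + 3136/169) = -1*1901/169 = -1901/169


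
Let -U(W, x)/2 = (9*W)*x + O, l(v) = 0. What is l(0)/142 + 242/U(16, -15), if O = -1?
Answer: 121/2161 ≈ 0.055993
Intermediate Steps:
U(W, x) = 2 - 18*W*x (U(W, x) = -2*((9*W)*x - 1) = -2*(9*W*x - 1) = -2*(-1 + 9*W*x) = 2 - 18*W*x)
l(0)/142 + 242/U(16, -15) = 0/142 + 242/(2 - 18*16*(-15)) = 0*(1/142) + 242/(2 + 4320) = 0 + 242/4322 = 0 + 242*(1/4322) = 0 + 121/2161 = 121/2161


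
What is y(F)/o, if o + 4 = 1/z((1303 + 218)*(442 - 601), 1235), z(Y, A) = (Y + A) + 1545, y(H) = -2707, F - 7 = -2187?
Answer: 647132713/956237 ≈ 676.75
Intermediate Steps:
F = -2180 (F = 7 - 2187 = -2180)
z(Y, A) = 1545 + A + Y (z(Y, A) = (A + Y) + 1545 = 1545 + A + Y)
o = -956237/239059 (o = -4 + 1/(1545 + 1235 + (1303 + 218)*(442 - 601)) = -4 + 1/(1545 + 1235 + 1521*(-159)) = -4 + 1/(1545 + 1235 - 241839) = -4 + 1/(-239059) = -4 - 1/239059 = -956237/239059 ≈ -4.0000)
y(F)/o = -2707/(-956237/239059) = -2707*(-239059/956237) = 647132713/956237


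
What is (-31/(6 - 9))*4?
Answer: 124/3 ≈ 41.333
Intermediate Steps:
(-31/(6 - 9))*4 = (-31/(-3))*4 = -⅓*(-31)*4 = (31/3)*4 = 124/3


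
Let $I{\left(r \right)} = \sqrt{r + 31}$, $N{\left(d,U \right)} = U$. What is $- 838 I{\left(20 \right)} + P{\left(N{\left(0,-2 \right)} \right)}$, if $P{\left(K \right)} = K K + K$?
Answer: $2 - 838 \sqrt{51} \approx -5982.5$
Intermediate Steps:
$P{\left(K \right)} = K + K^{2}$ ($P{\left(K \right)} = K^{2} + K = K + K^{2}$)
$I{\left(r \right)} = \sqrt{31 + r}$
$- 838 I{\left(20 \right)} + P{\left(N{\left(0,-2 \right)} \right)} = - 838 \sqrt{31 + 20} - 2 \left(1 - 2\right) = - 838 \sqrt{51} - -2 = - 838 \sqrt{51} + 2 = 2 - 838 \sqrt{51}$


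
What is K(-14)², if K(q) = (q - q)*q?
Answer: 0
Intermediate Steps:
K(q) = 0 (K(q) = 0*q = 0)
K(-14)² = 0² = 0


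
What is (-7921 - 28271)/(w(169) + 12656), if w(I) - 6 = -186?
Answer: -9048/3119 ≈ -2.9009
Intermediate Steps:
w(I) = -180 (w(I) = 6 - 186 = -180)
(-7921 - 28271)/(w(169) + 12656) = (-7921 - 28271)/(-180 + 12656) = -36192/12476 = -36192*1/12476 = -9048/3119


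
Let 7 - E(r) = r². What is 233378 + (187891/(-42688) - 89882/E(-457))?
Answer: 35871388020629/153707712 ≈ 2.3337e+5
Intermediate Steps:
E(r) = 7 - r²
233378 + (187891/(-42688) - 89882/E(-457)) = 233378 + (187891/(-42688) - 89882/(7 - 1*(-457)²)) = 233378 + (187891*(-1/42688) - 89882/(7 - 1*208849)) = 233378 + (-6479/1472 - 89882/(7 - 208849)) = 233378 + (-6479/1472 - 89882/(-208842)) = 233378 + (-6479/1472 - 89882*(-1/208842)) = 233378 + (-6479/1472 + 44941/104421) = 233378 - 610390507/153707712 = 35871388020629/153707712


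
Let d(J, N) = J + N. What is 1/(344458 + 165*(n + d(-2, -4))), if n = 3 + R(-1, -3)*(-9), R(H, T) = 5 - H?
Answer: 1/335053 ≈ 2.9846e-6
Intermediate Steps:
n = -51 (n = 3 + (5 - 1*(-1))*(-9) = 3 + (5 + 1)*(-9) = 3 + 6*(-9) = 3 - 54 = -51)
1/(344458 + 165*(n + d(-2, -4))) = 1/(344458 + 165*(-51 + (-2 - 4))) = 1/(344458 + 165*(-51 - 6)) = 1/(344458 + 165*(-57)) = 1/(344458 - 9405) = 1/335053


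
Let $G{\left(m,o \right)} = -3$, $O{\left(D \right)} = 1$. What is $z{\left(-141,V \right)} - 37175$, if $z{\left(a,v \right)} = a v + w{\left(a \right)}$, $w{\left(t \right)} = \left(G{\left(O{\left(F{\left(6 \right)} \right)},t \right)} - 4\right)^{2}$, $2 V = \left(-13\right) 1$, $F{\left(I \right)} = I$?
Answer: $- \frac{72419}{2} \approx -36210.0$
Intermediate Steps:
$V = - \frac{13}{2}$ ($V = \frac{\left(-13\right) 1}{2} = \frac{1}{2} \left(-13\right) = - \frac{13}{2} \approx -6.5$)
$w{\left(t \right)} = 49$ ($w{\left(t \right)} = \left(-3 - 4\right)^{2} = \left(-7\right)^{2} = 49$)
$z{\left(a,v \right)} = 49 + a v$ ($z{\left(a,v \right)} = a v + 49 = 49 + a v$)
$z{\left(-141,V \right)} - 37175 = \left(49 - - \frac{1833}{2}\right) - 37175 = \left(49 + \frac{1833}{2}\right) - 37175 = \frac{1931}{2} - 37175 = - \frac{72419}{2}$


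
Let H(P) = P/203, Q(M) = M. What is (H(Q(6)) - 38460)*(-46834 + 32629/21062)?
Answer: 3850538609886273/2137793 ≈ 1.8012e+9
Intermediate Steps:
H(P) = P/203 (H(P) = P*(1/203) = P/203)
(H(Q(6)) - 38460)*(-46834 + 32629/21062) = ((1/203)*6 - 38460)*(-46834 + 32629/21062) = (6/203 - 38460)*(-46834 + 32629*(1/21062)) = -7807374*(-46834 + 32629/21062)/203 = -7807374/203*(-986385079/21062) = 3850538609886273/2137793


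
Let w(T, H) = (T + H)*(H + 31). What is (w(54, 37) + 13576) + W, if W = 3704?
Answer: 23468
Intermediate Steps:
w(T, H) = (31 + H)*(H + T) (w(T, H) = (H + T)*(31 + H) = (31 + H)*(H + T))
(w(54, 37) + 13576) + W = ((37² + 31*37 + 31*54 + 37*54) + 13576) + 3704 = ((1369 + 1147 + 1674 + 1998) + 13576) + 3704 = (6188 + 13576) + 3704 = 19764 + 3704 = 23468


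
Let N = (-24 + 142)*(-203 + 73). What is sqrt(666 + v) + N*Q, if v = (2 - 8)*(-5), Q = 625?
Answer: -9587500 + 2*sqrt(174) ≈ -9.5875e+6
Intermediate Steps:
v = 30 (v = -6*(-5) = 30)
N = -15340 (N = 118*(-130) = -15340)
sqrt(666 + v) + N*Q = sqrt(666 + 30) - 15340*625 = sqrt(696) - 9587500 = 2*sqrt(174) - 9587500 = -9587500 + 2*sqrt(174)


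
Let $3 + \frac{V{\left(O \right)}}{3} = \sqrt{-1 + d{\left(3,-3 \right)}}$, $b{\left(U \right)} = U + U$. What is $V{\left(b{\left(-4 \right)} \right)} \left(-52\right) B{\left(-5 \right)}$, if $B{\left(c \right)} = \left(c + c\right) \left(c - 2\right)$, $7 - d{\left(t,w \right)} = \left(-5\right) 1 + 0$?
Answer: $32760 - 10920 \sqrt{11} \approx -3457.5$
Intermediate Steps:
$b{\left(U \right)} = 2 U$
$d{\left(t,w \right)} = 12$ ($d{\left(t,w \right)} = 7 - \left(\left(-5\right) 1 + 0\right) = 7 - \left(-5 + 0\right) = 7 - -5 = 7 + 5 = 12$)
$B{\left(c \right)} = 2 c \left(-2 + c\right)$
$V{\left(O \right)} = -9 + 3 \sqrt{11}$ ($V{\left(O \right)} = -9 + 3 \sqrt{-1 + 12} = -9 + 3 \sqrt{11}$)
$V{\left(b{\left(-4 \right)} \right)} \left(-52\right) B{\left(-5 \right)} = \left(-9 + 3 \sqrt{11}\right) \left(-52\right) 2 \left(-5\right) \left(-2 - 5\right) = \left(468 - 156 \sqrt{11}\right) 2 \left(-5\right) \left(-7\right) = \left(468 - 156 \sqrt{11}\right) 70 = 32760 - 10920 \sqrt{11}$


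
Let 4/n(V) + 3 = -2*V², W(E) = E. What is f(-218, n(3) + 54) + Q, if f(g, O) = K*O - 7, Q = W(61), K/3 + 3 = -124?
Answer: -143132/7 ≈ -20447.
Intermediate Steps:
K = -381 (K = -9 + 3*(-124) = -9 - 372 = -381)
n(V) = 4/(-3 - 2*V²)
Q = 61
f(g, O) = -7 - 381*O (f(g, O) = -381*O - 7 = -7 - 381*O)
f(-218, n(3) + 54) + Q = (-7 - 381*(-4/(3 + 2*3²) + 54)) + 61 = (-7 - 381*(-4/(3 + 2*9) + 54)) + 61 = (-7 - 381*(-4/(3 + 18) + 54)) + 61 = (-7 - 381*(-4/21 + 54)) + 61 = (-7 - 381*1130/21) + 61 = (-7 - 143510/7) + 61 = -143559/7 + 61 = -143132/7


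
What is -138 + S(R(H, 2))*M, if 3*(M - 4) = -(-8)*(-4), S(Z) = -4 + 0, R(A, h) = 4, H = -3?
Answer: -334/3 ≈ -111.33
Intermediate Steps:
S(Z) = -4
M = -20/3 (M = 4 + (-(-8)*(-4))/3 = 4 + (-1*32)/3 = 4 + (⅓)*(-32) = 4 - 32/3 = -20/3 ≈ -6.6667)
-138 + S(R(H, 2))*M = -138 - 4*(-20/3) = -138 + 80/3 = -334/3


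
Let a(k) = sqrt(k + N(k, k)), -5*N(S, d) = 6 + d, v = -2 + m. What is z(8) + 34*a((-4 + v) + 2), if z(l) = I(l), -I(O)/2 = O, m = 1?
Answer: -16 + 102*I*sqrt(10)/5 ≈ -16.0 + 64.51*I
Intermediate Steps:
I(O) = -2*O
v = -1 (v = -2 + 1 = -1)
z(l) = -2*l
N(S, d) = -6/5 - d/5 (N(S, d) = -(6 + d)/5 = -6/5 - d/5)
a(k) = sqrt(-6/5 + 4*k/5) (a(k) = sqrt(k + (-6/5 - k/5)) = sqrt(-6/5 + 4*k/5))
z(8) + 34*a((-4 + v) + 2) = -2*8 + 34*(sqrt(-30 + 20*((-4 - 1) + 2))/5) = -16 + 34*(sqrt(-30 + 20*(-5 + 2))/5) = -16 + 34*(sqrt(-30 + 20*(-3))/5) = -16 + 34*(sqrt(-30 - 60)/5) = -16 + 34*(sqrt(-90)/5) = -16 + 34*((3*I*sqrt(10))/5) = -16 + 34*(3*I*sqrt(10)/5) = -16 + 102*I*sqrt(10)/5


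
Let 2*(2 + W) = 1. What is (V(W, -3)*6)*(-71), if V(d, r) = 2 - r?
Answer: -2130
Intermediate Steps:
W = -3/2 (W = -2 + (1/2)*1 = -2 + 1/2 = -3/2 ≈ -1.5000)
(V(W, -3)*6)*(-71) = ((2 - 1*(-3))*6)*(-71) = ((2 + 3)*6)*(-71) = (5*6)*(-71) = 30*(-71) = -2130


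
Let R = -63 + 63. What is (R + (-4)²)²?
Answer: 256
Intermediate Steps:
R = 0
(R + (-4)²)² = (0 + (-4)²)² = (0 + 16)² = 16² = 256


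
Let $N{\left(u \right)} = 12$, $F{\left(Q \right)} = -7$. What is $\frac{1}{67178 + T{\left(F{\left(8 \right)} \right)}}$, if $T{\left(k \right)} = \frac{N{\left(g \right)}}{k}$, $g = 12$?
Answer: $\frac{7}{470234} \approx 1.4886 \cdot 10^{-5}$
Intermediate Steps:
$T{\left(k \right)} = \frac{12}{k}$
$\frac{1}{67178 + T{\left(F{\left(8 \right)} \right)}} = \frac{1}{67178 + \frac{12}{-7}} = \frac{1}{67178 + 12 \left(- \frac{1}{7}\right)} = \frac{1}{67178 - \frac{12}{7}} = \frac{1}{\frac{470234}{7}} = \frac{7}{470234}$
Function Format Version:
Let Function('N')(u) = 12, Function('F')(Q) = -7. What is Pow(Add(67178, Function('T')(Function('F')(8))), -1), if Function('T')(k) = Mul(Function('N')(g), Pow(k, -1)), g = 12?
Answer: Rational(7, 470234) ≈ 1.4886e-5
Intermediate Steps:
Function('T')(k) = Mul(12, Pow(k, -1))
Pow(Add(67178, Function('T')(Function('F')(8))), -1) = Pow(Add(67178, Mul(12, Pow(-7, -1))), -1) = Pow(Add(67178, Mul(12, Rational(-1, 7))), -1) = Pow(Add(67178, Rational(-12, 7)), -1) = Pow(Rational(470234, 7), -1) = Rational(7, 470234)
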